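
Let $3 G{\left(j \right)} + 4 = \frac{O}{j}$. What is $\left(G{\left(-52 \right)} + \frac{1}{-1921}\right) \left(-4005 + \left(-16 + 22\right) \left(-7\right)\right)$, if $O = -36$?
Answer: $\frac{111484058}{24973} \approx 4464.2$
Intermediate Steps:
$G{\left(j \right)} = - \frac{4}{3} - \frac{12}{j}$ ($G{\left(j \right)} = - \frac{4}{3} + \frac{\left(-36\right) \frac{1}{j}}{3} = - \frac{4}{3} - \frac{12}{j}$)
$\left(G{\left(-52 \right)} + \frac{1}{-1921}\right) \left(-4005 + \left(-16 + 22\right) \left(-7\right)\right) = \left(\left(- \frac{4}{3} - \frac{12}{-52}\right) + \frac{1}{-1921}\right) \left(-4005 + \left(-16 + 22\right) \left(-7\right)\right) = \left(\left(- \frac{4}{3} - - \frac{3}{13}\right) - \frac{1}{1921}\right) \left(-4005 + 6 \left(-7\right)\right) = \left(\left(- \frac{4}{3} + \frac{3}{13}\right) - \frac{1}{1921}\right) \left(-4005 - 42\right) = \left(- \frac{43}{39} - \frac{1}{1921}\right) \left(-4047\right) = \left(- \frac{82642}{74919}\right) \left(-4047\right) = \frac{111484058}{24973}$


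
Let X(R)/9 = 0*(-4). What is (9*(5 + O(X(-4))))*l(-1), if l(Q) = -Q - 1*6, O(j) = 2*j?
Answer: -225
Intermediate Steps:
X(R) = 0 (X(R) = 9*(0*(-4)) = 9*0 = 0)
l(Q) = -6 - Q (l(Q) = -Q - 6 = -6 - Q)
(9*(5 + O(X(-4))))*l(-1) = (9*(5 + 2*0))*(-6 - 1*(-1)) = (9*(5 + 0))*(-6 + 1) = (9*5)*(-5) = 45*(-5) = -225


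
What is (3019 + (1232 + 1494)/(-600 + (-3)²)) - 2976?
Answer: 22687/591 ≈ 38.387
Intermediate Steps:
(3019 + (1232 + 1494)/(-600 + (-3)²)) - 2976 = (3019 + 2726/(-600 + 9)) - 2976 = (3019 + 2726/(-591)) - 2976 = (3019 + 2726*(-1/591)) - 2976 = (3019 - 2726/591) - 2976 = 1781503/591 - 2976 = 22687/591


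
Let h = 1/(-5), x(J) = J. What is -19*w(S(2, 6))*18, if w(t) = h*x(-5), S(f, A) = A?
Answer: -342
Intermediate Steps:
h = -⅕ ≈ -0.20000
w(t) = 1 (w(t) = -⅕*(-5) = 1)
-19*w(S(2, 6))*18 = -19*1*18 = -19*18 = -342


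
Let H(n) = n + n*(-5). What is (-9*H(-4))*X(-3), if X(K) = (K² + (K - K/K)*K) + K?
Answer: -2592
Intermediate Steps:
H(n) = -4*n (H(n) = n - 5*n = -4*n)
X(K) = K + K² + K*(-1 + K) (X(K) = (K² + (K - 1*1)*K) + K = (K² + (K - 1)*K) + K = (K² + (-1 + K)*K) + K = (K² + K*(-1 + K)) + K = K + K² + K*(-1 + K))
(-9*H(-4))*X(-3) = (-(-36)*(-4))*(2*(-3)²) = (-9*16)*(2*9) = -144*18 = -2592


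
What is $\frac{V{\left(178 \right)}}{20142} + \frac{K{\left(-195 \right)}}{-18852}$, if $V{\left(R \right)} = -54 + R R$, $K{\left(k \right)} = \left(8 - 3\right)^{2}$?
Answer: $\frac{99297535}{63286164} \approx 1.569$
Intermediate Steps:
$K{\left(k \right)} = 25$ ($K{\left(k \right)} = 5^{2} = 25$)
$V{\left(R \right)} = -54 + R^{2}$
$\frac{V{\left(178 \right)}}{20142} + \frac{K{\left(-195 \right)}}{-18852} = \frac{-54 + 178^{2}}{20142} + \frac{25}{-18852} = \left(-54 + 31684\right) \frac{1}{20142} + 25 \left(- \frac{1}{18852}\right) = 31630 \cdot \frac{1}{20142} - \frac{25}{18852} = \frac{15815}{10071} - \frac{25}{18852} = \frac{99297535}{63286164}$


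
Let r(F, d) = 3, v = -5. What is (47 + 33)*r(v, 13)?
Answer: 240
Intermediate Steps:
(47 + 33)*r(v, 13) = (47 + 33)*3 = 80*3 = 240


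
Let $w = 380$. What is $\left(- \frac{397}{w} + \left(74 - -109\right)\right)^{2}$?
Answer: $\frac{4780754449}{144400} \approx 33108.0$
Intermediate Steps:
$\left(- \frac{397}{w} + \left(74 - -109\right)\right)^{2} = \left(- \frac{397}{380} + \left(74 - -109\right)\right)^{2} = \left(\left(-397\right) \frac{1}{380} + \left(74 + 109\right)\right)^{2} = \left(- \frac{397}{380} + 183\right)^{2} = \left(\frac{69143}{380}\right)^{2} = \frac{4780754449}{144400}$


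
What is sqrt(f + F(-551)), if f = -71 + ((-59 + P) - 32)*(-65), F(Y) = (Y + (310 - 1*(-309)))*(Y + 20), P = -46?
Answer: I*sqrt(27274) ≈ 165.15*I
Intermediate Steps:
F(Y) = (20 + Y)*(619 + Y) (F(Y) = (Y + (310 + 309))*(20 + Y) = (Y + 619)*(20 + Y) = (619 + Y)*(20 + Y) = (20 + Y)*(619 + Y))
f = 8834 (f = -71 + ((-59 - 46) - 32)*(-65) = -71 + (-105 - 32)*(-65) = -71 - 137*(-65) = -71 + 8905 = 8834)
sqrt(f + F(-551)) = sqrt(8834 + (12380 + (-551)**2 + 639*(-551))) = sqrt(8834 + (12380 + 303601 - 352089)) = sqrt(8834 - 36108) = sqrt(-27274) = I*sqrt(27274)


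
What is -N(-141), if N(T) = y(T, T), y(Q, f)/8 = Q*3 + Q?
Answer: 4512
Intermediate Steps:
y(Q, f) = 32*Q (y(Q, f) = 8*(Q*3 + Q) = 8*(3*Q + Q) = 8*(4*Q) = 32*Q)
N(T) = 32*T
-N(-141) = -32*(-141) = -1*(-4512) = 4512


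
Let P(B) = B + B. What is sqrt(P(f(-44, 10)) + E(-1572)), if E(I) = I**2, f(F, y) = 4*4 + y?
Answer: 2*sqrt(617809) ≈ 1572.0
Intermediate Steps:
f(F, y) = 16 + y
P(B) = 2*B
sqrt(P(f(-44, 10)) + E(-1572)) = sqrt(2*(16 + 10) + (-1572)**2) = sqrt(2*26 + 2471184) = sqrt(52 + 2471184) = sqrt(2471236) = 2*sqrt(617809)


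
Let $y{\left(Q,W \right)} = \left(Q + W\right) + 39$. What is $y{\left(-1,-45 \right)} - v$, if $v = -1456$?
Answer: $1449$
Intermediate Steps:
$y{\left(Q,W \right)} = 39 + Q + W$
$y{\left(-1,-45 \right)} - v = \left(39 - 1 - 45\right) - -1456 = -7 + 1456 = 1449$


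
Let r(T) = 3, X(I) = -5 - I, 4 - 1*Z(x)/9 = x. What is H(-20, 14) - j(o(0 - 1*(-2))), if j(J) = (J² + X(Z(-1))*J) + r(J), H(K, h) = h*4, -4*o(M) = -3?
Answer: 1439/16 ≈ 89.938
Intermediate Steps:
Z(x) = 36 - 9*x
o(M) = ¾ (o(M) = -¼*(-3) = ¾)
H(K, h) = 4*h
j(J) = 3 + J² - 50*J (j(J) = (J² + (-5 - (36 - 9*(-1)))*J) + 3 = (J² + (-5 - (36 + 9))*J) + 3 = (J² + (-5 - 1*45)*J) + 3 = (J² + (-5 - 45)*J) + 3 = (J² - 50*J) + 3 = 3 + J² - 50*J)
H(-20, 14) - j(o(0 - 1*(-2))) = 4*14 - (3 + (¾)² - 50*¾) = 56 - (3 + 9/16 - 75/2) = 56 - 1*(-543/16) = 56 + 543/16 = 1439/16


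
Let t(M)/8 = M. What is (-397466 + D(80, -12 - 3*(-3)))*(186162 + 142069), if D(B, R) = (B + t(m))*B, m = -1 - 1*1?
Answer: -128780119926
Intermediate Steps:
m = -2 (m = -1 - 1 = -2)
t(M) = 8*M
D(B, R) = B*(-16 + B) (D(B, R) = (B + 8*(-2))*B = (B - 16)*B = (-16 + B)*B = B*(-16 + B))
(-397466 + D(80, -12 - 3*(-3)))*(186162 + 142069) = (-397466 + 80*(-16 + 80))*(186162 + 142069) = (-397466 + 80*64)*328231 = (-397466 + 5120)*328231 = -392346*328231 = -128780119926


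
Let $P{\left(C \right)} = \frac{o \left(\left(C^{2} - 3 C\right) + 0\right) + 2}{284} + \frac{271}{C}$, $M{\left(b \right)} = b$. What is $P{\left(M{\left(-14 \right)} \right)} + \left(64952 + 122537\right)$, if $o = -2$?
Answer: $\frac{93171583}{497} \approx 1.8747 \cdot 10^{5}$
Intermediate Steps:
$P{\left(C \right)} = \frac{1}{142} + \frac{271}{C} - \frac{C^{2}}{142} + \frac{3 C}{142}$ ($P{\left(C \right)} = \frac{- 2 \left(\left(C^{2} - 3 C\right) + 0\right) + 2}{284} + \frac{271}{C} = \left(- 2 \left(C^{2} - 3 C\right) + 2\right) \frac{1}{284} + \frac{271}{C} = \left(\left(- 2 C^{2} + 6 C\right) + 2\right) \frac{1}{284} + \frac{271}{C} = \left(2 - 2 C^{2} + 6 C\right) \frac{1}{284} + \frac{271}{C} = \left(\frac{1}{142} - \frac{C^{2}}{142} + \frac{3 C}{142}\right) + \frac{271}{C} = \frac{1}{142} + \frac{271}{C} - \frac{C^{2}}{142} + \frac{3 C}{142}$)
$P{\left(M{\left(-14 \right)} \right)} + \left(64952 + 122537\right) = \frac{38482 - - 14 \left(-1 + \left(-14\right)^{2} - -42\right)}{142 \left(-14\right)} + \left(64952 + 122537\right) = \frac{1}{142} \left(- \frac{1}{14}\right) \left(38482 - - 14 \left(-1 + 196 + 42\right)\right) + 187489 = \frac{1}{142} \left(- \frac{1}{14}\right) \left(38482 - \left(-14\right) 237\right) + 187489 = \frac{1}{142} \left(- \frac{1}{14}\right) \left(38482 + 3318\right) + 187489 = \frac{1}{142} \left(- \frac{1}{14}\right) 41800 + 187489 = - \frac{10450}{497} + 187489 = \frac{93171583}{497}$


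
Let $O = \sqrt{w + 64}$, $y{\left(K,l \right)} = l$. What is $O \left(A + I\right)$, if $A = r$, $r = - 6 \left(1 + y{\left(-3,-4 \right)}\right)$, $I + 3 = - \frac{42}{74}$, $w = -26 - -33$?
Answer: $\frac{534 \sqrt{71}}{37} \approx 121.61$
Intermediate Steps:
$w = 7$ ($w = -26 + 33 = 7$)
$I = - \frac{132}{37}$ ($I = -3 - \frac{42}{74} = -3 - \frac{21}{37} = - \frac{132}{37} \approx -3.5676$)
$O = \sqrt{71}$ ($O = \sqrt{7 + 64} = \sqrt{71} \approx 8.4261$)
$r = 18$ ($r = - 6 \left(1 - 4\right) = \left(-6\right) \left(-3\right) = 18$)
$A = 18$
$O \left(A + I\right) = \sqrt{71} \left(18 - \frac{132}{37}\right) = \sqrt{71} \cdot \frac{534}{37} = \frac{534 \sqrt{71}}{37}$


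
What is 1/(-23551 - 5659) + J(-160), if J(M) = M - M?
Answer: -1/29210 ≈ -3.4235e-5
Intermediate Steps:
J(M) = 0
1/(-23551 - 5659) + J(-160) = 1/(-23551 - 5659) + 0 = 1/(-29210) + 0 = -1/29210 + 0 = -1/29210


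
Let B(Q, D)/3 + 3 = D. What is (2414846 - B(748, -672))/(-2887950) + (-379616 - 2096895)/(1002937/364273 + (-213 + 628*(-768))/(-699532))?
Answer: -5607659613970027732931/7796171559393750 ≈ -7.1928e+5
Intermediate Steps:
B(Q, D) = -9 + 3*D
(2414846 - B(748, -672))/(-2887950) + (-379616 - 2096895)/(1002937/364273 + (-213 + 628*(-768))/(-699532)) = (2414846 - (-9 + 3*(-672)))/(-2887950) + (-379616 - 2096895)/(1002937/364273 + (-213 + 628*(-768))/(-699532)) = (2414846 - (-9 - 2016))*(-1/2887950) - 2476511/(1002937*(1/364273) + (-213 - 482304)*(-1/699532)) = (2414846 - 1*(-2025))*(-1/2887950) - 2476511/(77149/28021 - 482517*(-1/699532)) = (2414846 + 2025)*(-1/2887950) - 2476511/(77149/28021 + 482517/699532) = 2416871*(-1/2887950) - 2476511/67488803125/19601586172 = -2416871/2887950 - 2476511*19601586172/67488803125 = -2416871/2887950 - 48543543772405892/67488803125 = -5607659613970027732931/7796171559393750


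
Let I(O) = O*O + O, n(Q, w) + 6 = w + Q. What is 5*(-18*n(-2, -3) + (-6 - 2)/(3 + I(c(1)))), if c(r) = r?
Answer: 982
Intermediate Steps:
n(Q, w) = -6 + Q + w (n(Q, w) = -6 + (w + Q) = -6 + (Q + w) = -6 + Q + w)
I(O) = O + O² (I(O) = O² + O = O + O²)
5*(-18*n(-2, -3) + (-6 - 2)/(3 + I(c(1)))) = 5*(-18*(-6 - 2 - 3) + (-6 - 2)/(3 + 1*(1 + 1))) = 5*(-18*(-11) - 8/(3 + 1*2)) = 5*(198 - 8/(3 + 2)) = 5*(198 - 8/5) = 5*(982/5) = 982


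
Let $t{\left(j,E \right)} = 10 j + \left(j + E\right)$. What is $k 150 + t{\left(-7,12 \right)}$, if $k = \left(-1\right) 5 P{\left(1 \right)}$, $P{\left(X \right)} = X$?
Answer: $-815$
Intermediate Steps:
$k = -5$ ($k = \left(-1\right) 5 \cdot 1 = \left(-5\right) 1 = -5$)
$t{\left(j,E \right)} = E + 11 j$ ($t{\left(j,E \right)} = 10 j + \left(E + j\right) = E + 11 j$)
$k 150 + t{\left(-7,12 \right)} = \left(-5\right) 150 + \left(12 + 11 \left(-7\right)\right) = -750 + \left(12 - 77\right) = -750 - 65 = -815$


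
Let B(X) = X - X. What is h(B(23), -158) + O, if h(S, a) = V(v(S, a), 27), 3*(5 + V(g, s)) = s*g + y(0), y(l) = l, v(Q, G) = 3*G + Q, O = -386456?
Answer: -390727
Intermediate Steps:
B(X) = 0
v(Q, G) = Q + 3*G
V(g, s) = -5 + g*s/3 (V(g, s) = -5 + (s*g + 0)/3 = -5 + (g*s + 0)/3 = -5 + (g*s)/3 = -5 + g*s/3)
h(S, a) = -5 + 9*S + 27*a (h(S, a) = -5 + (⅓)*(S + 3*a)*27 = -5 + (9*S + 27*a) = -5 + 9*S + 27*a)
h(B(23), -158) + O = (-5 + 9*0 + 27*(-158)) - 386456 = (-5 + 0 - 4266) - 386456 = -4271 - 386456 = -390727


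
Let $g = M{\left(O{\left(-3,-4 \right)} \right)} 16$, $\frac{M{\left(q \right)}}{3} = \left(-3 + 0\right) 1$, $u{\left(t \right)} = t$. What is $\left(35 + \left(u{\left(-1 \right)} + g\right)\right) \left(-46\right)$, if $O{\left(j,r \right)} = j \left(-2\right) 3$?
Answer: $5060$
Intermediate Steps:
$O{\left(j,r \right)} = - 6 j$ ($O{\left(j,r \right)} = - 2 j 3 = - 6 j$)
$M{\left(q \right)} = -9$ ($M{\left(q \right)} = 3 \left(-3 + 0\right) 1 = 3 \left(\left(-3\right) 1\right) = 3 \left(-3\right) = -9$)
$g = -144$ ($g = \left(-9\right) 16 = -144$)
$\left(35 + \left(u{\left(-1 \right)} + g\right)\right) \left(-46\right) = \left(35 - 145\right) \left(-46\right) = \left(-110\right) \left(-46\right) = 5060$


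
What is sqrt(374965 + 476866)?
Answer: sqrt(851831) ≈ 922.95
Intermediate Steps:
sqrt(374965 + 476866) = sqrt(851831)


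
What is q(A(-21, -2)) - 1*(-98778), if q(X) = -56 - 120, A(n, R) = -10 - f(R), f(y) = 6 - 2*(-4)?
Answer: 98602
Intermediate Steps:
f(y) = 14 (f(y) = 6 + 8 = 14)
A(n, R) = -24 (A(n, R) = -10 - 1*14 = -10 - 14 = -24)
q(X) = -176
q(A(-21, -2)) - 1*(-98778) = -176 - 1*(-98778) = -176 + 98778 = 98602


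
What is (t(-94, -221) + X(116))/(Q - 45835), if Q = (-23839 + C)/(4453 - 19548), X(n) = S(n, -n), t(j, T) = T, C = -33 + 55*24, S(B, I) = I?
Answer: 5087015/691856773 ≈ 0.0073527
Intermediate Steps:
C = 1287 (C = -33 + 1320 = 1287)
X(n) = -n
Q = 22552/15095 (Q = (-23839 + 1287)/(4453 - 19548) = -22552/(-15095) = -22552*(-1/15095) = 22552/15095 ≈ 1.4940)
(t(-94, -221) + X(116))/(Q - 45835) = (-221 - 1*116)/(22552/15095 - 45835) = (-221 - 116)/(-691856773/15095) = -337*(-15095/691856773) = 5087015/691856773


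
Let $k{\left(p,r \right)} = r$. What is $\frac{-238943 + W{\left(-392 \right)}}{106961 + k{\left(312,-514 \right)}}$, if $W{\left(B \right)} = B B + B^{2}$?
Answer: $\frac{68385}{106447} \approx 0.64243$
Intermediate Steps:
$W{\left(B \right)} = 2 B^{2}$ ($W{\left(B \right)} = B^{2} + B^{2} = 2 B^{2}$)
$\frac{-238943 + W{\left(-392 \right)}}{106961 + k{\left(312,-514 \right)}} = \frac{-238943 + 2 \left(-392\right)^{2}}{106961 - 514} = \frac{-238943 + 2 \cdot 153664}{106447} = \left(-238943 + 307328\right) \frac{1}{106447} = 68385 \cdot \frac{1}{106447} = \frac{68385}{106447}$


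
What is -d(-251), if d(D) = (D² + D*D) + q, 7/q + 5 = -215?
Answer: -27720433/220 ≈ -1.2600e+5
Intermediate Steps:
q = -7/220 (q = 7/(-5 - 215) = 7/(-220) = 7*(-1/220) = -7/220 ≈ -0.031818)
d(D) = -7/220 + 2*D² (d(D) = (D² + D*D) - 7/220 = (D² + D²) - 7/220 = 2*D² - 7/220 = -7/220 + 2*D²)
-d(-251) = -(-7/220 + 2*(-251)²) = -(-7/220 + 2*63001) = -(-7/220 + 126002) = -1*27720433/220 = -27720433/220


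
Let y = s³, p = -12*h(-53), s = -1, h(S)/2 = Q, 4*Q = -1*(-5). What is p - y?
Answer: -29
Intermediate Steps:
Q = 5/4 (Q = (-1*(-5))/4 = (¼)*5 = 5/4 ≈ 1.2500)
h(S) = 5/2 (h(S) = 2*(5/4) = 5/2)
p = -30 (p = -12*5/2 = -30)
y = -1 (y = (-1)³ = -1)
p - y = -30 - 1*(-1) = -30 + 1 = -29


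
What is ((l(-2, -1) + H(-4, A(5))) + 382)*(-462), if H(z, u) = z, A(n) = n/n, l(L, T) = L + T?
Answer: -173250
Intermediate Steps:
A(n) = 1
((l(-2, -1) + H(-4, A(5))) + 382)*(-462) = (((-2 - 1) - 4) + 382)*(-462) = ((-3 - 4) + 382)*(-462) = (-7 + 382)*(-462) = 375*(-462) = -173250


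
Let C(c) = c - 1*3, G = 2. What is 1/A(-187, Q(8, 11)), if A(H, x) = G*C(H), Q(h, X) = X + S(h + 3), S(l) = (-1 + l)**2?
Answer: -1/380 ≈ -0.0026316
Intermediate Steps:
C(c) = -3 + c (C(c) = c - 3 = -3 + c)
Q(h, X) = X + (2 + h)**2 (Q(h, X) = X + (-1 + (h + 3))**2 = X + (-1 + (3 + h))**2 = X + (2 + h)**2)
A(H, x) = -6 + 2*H (A(H, x) = 2*(-3 + H) = -6 + 2*H)
1/A(-187, Q(8, 11)) = 1/(-6 + 2*(-187)) = 1/(-6 - 374) = 1/(-380) = -1/380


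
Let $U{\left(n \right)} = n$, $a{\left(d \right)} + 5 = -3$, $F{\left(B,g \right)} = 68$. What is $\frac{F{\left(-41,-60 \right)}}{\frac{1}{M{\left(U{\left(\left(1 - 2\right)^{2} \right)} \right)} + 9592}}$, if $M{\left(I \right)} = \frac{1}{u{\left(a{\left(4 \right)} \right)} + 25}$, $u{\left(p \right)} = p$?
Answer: $652260$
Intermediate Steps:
$a{\left(d \right)} = -8$ ($a{\left(d \right)} = -5 - 3 = -8$)
$M{\left(I \right)} = \frac{1}{17}$ ($M{\left(I \right)} = \frac{1}{-8 + 25} = \frac{1}{17}$)
$\frac{F{\left(-41,-60 \right)}}{\frac{1}{M{\left(U{\left(\left(1 - 2\right)^{2} \right)} \right)} + 9592}} = \frac{68}{\frac{1}{\frac{1}{17} + 9592}} = \frac{68}{\frac{1}{\frac{163065}{17}}} = \frac{68}{\frac{17}{163065}} = 68 \cdot \frac{163065}{17} = 652260$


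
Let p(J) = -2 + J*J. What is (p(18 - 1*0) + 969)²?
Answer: 1666681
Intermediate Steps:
p(J) = -2 + J²
(p(18 - 1*0) + 969)² = ((-2 + (18 - 1*0)²) + 969)² = ((-2 + (18 + 0)²) + 969)² = ((-2 + 18²) + 969)² = ((-2 + 324) + 969)² = (322 + 969)² = 1291² = 1666681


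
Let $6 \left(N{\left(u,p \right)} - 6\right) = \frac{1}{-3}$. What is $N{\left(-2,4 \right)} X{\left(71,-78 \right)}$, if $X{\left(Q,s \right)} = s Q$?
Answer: $- \frac{98761}{3} \approx -32920.0$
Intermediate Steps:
$X{\left(Q,s \right)} = Q s$
$N{\left(u,p \right)} = \frac{107}{18}$ ($N{\left(u,p \right)} = 6 + \frac{1}{6 \left(-3\right)} = 6 + \frac{1}{6} \left(- \frac{1}{3}\right) = 6 - \frac{1}{18} = \frac{107}{18}$)
$N{\left(-2,4 \right)} X{\left(71,-78 \right)} = \frac{107 \cdot 71 \left(-78\right)}{18} = \frac{107}{18} \left(-5538\right) = - \frac{98761}{3}$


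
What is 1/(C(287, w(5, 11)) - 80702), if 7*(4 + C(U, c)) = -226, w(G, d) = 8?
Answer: -7/565168 ≈ -1.2386e-5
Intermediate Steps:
C(U, c) = -254/7 (C(U, c) = -4 + (⅐)*(-226) = -4 - 226/7 = -254/7)
1/(C(287, w(5, 11)) - 80702) = 1/(-254/7 - 80702) = 1/(-565168/7) = -7/565168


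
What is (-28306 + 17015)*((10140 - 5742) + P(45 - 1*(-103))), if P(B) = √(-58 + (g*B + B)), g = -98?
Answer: -49657818 - 11291*I*√14414 ≈ -4.9658e+7 - 1.3556e+6*I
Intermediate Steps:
P(B) = √(-58 - 97*B) (P(B) = √(-58 + (-98*B + B)) = √(-58 - 97*B))
(-28306 + 17015)*((10140 - 5742) + P(45 - 1*(-103))) = (-28306 + 17015)*((10140 - 5742) + √(-58 - 97*(45 - 1*(-103)))) = -11291*(4398 + √(-58 - 97*(45 + 103))) = -11291*(4398 + √(-58 - 97*148)) = -11291*(4398 + √(-58 - 14356)) = -11291*(4398 + √(-14414)) = -11291*(4398 + I*√14414) = -49657818 - 11291*I*√14414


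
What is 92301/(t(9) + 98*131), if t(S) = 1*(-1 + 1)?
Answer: 92301/12838 ≈ 7.1897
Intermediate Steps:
t(S) = 0 (t(S) = 1*0 = 0)
92301/(t(9) + 98*131) = 92301/(0 + 98*131) = 92301/(0 + 12838) = 92301/12838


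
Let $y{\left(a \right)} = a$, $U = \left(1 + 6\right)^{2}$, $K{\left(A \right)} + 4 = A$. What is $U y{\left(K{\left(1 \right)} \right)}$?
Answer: $-147$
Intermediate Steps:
$K{\left(A \right)} = -4 + A$
$U = 49$ ($U = 7^{2} = 49$)
$U y{\left(K{\left(1 \right)} \right)} = 49 \left(-4 + 1\right) = 49 \left(-3\right) = -147$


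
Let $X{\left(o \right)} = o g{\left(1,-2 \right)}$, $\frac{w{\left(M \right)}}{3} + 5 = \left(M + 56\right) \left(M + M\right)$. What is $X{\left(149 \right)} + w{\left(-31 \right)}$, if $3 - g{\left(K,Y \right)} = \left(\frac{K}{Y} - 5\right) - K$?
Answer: $- \frac{6499}{2} \approx -3249.5$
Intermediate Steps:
$w{\left(M \right)} = -15 + 6 M \left(56 + M\right)$ ($w{\left(M \right)} = -15 + 3 \left(M + 56\right) \left(M + M\right) = -15 + 3 \left(56 + M\right) 2 M = -15 + 3 \cdot 2 M \left(56 + M\right) = -15 + 6 M \left(56 + M\right)$)
$g{\left(K,Y \right)} = 8 + K - \frac{K}{Y}$ ($g{\left(K,Y \right)} = 3 - \left(\left(\frac{K}{Y} - 5\right) - K\right) = 3 - \left(\left(-5 + \frac{K}{Y}\right) - K\right) = 3 - \left(-5 - K + \frac{K}{Y}\right) = 3 + \left(5 + K - \frac{K}{Y}\right) = 8 + K - \frac{K}{Y}$)
$X{\left(o \right)} = \frac{19 o}{2}$ ($X{\left(o \right)} = o \left(8 + 1 - 1 \frac{1}{-2}\right) = o \left(8 + 1 - 1 \left(- \frac{1}{2}\right)\right) = o \left(8 + 1 + \frac{1}{2}\right) = o \frac{19}{2} = \frac{19 o}{2}$)
$X{\left(149 \right)} + w{\left(-31 \right)} = \frac{19}{2} \cdot 149 + \left(-15 + 6 \left(-31\right)^{2} + 336 \left(-31\right)\right) = \frac{2831}{2} - 4665 = - \frac{6499}{2}$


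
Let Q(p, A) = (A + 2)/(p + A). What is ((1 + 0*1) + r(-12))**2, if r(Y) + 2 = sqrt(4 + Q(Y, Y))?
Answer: (6 - sqrt(159))**2/36 ≈ 1.2135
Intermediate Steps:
Q(p, A) = (2 + A)/(A + p)
r(Y) = -2 + sqrt(4 + (2 + Y)/(2*Y)) (r(Y) = -2 + sqrt(4 + (2 + Y)/(Y + Y)) = -2 + sqrt(4 + (2 + Y)/((2*Y))) = -2 + sqrt(4 + (1/(2*Y))*(2 + Y)) = -2 + sqrt(4 + (2 + Y)/(2*Y)))
((1 + 0*1) + r(-12))**2 = ((1 + 0*1) + (-2 + sqrt(18 + 4/(-12))/2))**2 = ((1 + 0) + (-2 + sqrt(18 + 4*(-1/12))/2))**2 = (1 + (-2 + sqrt(18 - 1/3)/2))**2 = (1 + (-2 + sqrt(53/3)/2))**2 = (1 + (-2 + (sqrt(159)/3)/2))**2 = (1 + (-2 + sqrt(159)/6))**2 = (-1 + sqrt(159)/6)**2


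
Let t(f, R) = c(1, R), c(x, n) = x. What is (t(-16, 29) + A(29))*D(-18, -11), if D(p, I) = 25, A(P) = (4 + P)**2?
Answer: 27250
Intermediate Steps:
t(f, R) = 1
(t(-16, 29) + A(29))*D(-18, -11) = (1 + (4 + 29)**2)*25 = (1 + 33**2)*25 = (1 + 1089)*25 = 1090*25 = 27250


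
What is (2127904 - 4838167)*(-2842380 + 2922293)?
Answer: -216585247119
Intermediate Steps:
(2127904 - 4838167)*(-2842380 + 2922293) = -2710263*79913 = -216585247119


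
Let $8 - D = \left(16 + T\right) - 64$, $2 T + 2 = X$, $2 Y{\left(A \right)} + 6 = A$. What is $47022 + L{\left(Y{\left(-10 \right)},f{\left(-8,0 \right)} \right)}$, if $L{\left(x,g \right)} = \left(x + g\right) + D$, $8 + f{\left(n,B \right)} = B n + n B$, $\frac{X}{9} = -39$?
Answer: $\frac{94477}{2} \approx 47239.0$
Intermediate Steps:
$X = -351$ ($X = 9 \left(-39\right) = -351$)
$Y{\left(A \right)} = -3 + \frac{A}{2}$
$f{\left(n,B \right)} = -8 + 2 B n$ ($f{\left(n,B \right)} = -8 + \left(B n + n B\right) = -8 + \left(B n + B n\right) = -8 + 2 B n$)
$T = - \frac{353}{2}$ ($T = -1 + \frac{1}{2} \left(-351\right) = -1 - \frac{351}{2} = - \frac{353}{2} \approx -176.5$)
$D = \frac{465}{2}$ ($D = 8 - \left(\left(16 - \frac{353}{2}\right) - 64\right) = 8 - \left(- \frac{321}{2} - 64\right) = 8 - - \frac{449}{2} = 8 + \frac{449}{2} = \frac{465}{2} \approx 232.5$)
$L{\left(x,g \right)} = \frac{465}{2} + g + x$ ($L{\left(x,g \right)} = \left(x + g\right) + \frac{465}{2} = \left(g + x\right) + \frac{465}{2} = \frac{465}{2} + g + x$)
$47022 + L{\left(Y{\left(-10 \right)},f{\left(-8,0 \right)} \right)} = 47022 + \left(\frac{465}{2} - \left(8 + 0 \left(-8\right)\right) + \left(-3 + \frac{1}{2} \left(-10\right)\right)\right) = 47022 + \left(\frac{465}{2} + \left(-8 + 0\right) - 8\right) = 47022 - - \frac{433}{2} = 47022 + \frac{433}{2} = \frac{94477}{2}$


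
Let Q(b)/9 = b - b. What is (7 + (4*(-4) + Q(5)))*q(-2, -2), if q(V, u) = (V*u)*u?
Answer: 72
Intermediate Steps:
q(V, u) = V*u²
Q(b) = 0 (Q(b) = 9*(b - b) = 9*0 = 0)
(7 + (4*(-4) + Q(5)))*q(-2, -2) = (7 + (4*(-4) + 0))*(-2*(-2)²) = (7 + (-16 + 0))*(-2*4) = (7 - 16)*(-8) = -9*(-8) = 72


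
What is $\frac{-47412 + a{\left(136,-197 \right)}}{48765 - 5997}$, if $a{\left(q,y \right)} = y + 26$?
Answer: $- \frac{5287}{4752} \approx -1.1126$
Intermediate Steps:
$a{\left(q,y \right)} = 26 + y$
$\frac{-47412 + a{\left(136,-197 \right)}}{48765 - 5997} = \frac{-47412 + \left(26 - 197\right)}{48765 - 5997} = \frac{-47412 - 171}{42768} = \left(-47583\right) \frac{1}{42768} = - \frac{5287}{4752}$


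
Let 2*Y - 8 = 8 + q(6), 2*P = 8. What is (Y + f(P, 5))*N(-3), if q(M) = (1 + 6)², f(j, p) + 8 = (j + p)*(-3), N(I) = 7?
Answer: -35/2 ≈ -17.500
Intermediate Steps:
P = 4 (P = (½)*8 = 4)
f(j, p) = -8 - 3*j - 3*p (f(j, p) = -8 + (j + p)*(-3) = -8 + (-3*j - 3*p) = -8 - 3*j - 3*p)
q(M) = 49 (q(M) = 7² = 49)
Y = 65/2 (Y = 4 + (8 + 49)/2 = 4 + (½)*57 = 4 + 57/2 = 65/2 ≈ 32.500)
(Y + f(P, 5))*N(-3) = (65/2 + (-8 - 3*4 - 3*5))*7 = (65/2 + (-8 - 12 - 15))*7 = (65/2 - 35)*7 = -5/2*7 = -35/2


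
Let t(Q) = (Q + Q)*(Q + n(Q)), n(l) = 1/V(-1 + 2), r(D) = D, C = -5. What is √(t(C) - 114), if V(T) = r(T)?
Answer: I*√74 ≈ 8.6023*I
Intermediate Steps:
V(T) = T
n(l) = 1 (n(l) = 1/(-1 + 2) = 1/1 = 1)
t(Q) = 2*Q*(1 + Q) (t(Q) = (Q + Q)*(Q + 1) = (2*Q)*(1 + Q) = 2*Q*(1 + Q))
√(t(C) - 114) = √(2*(-5)*(1 - 5) - 114) = √(2*(-5)*(-4) - 114) = √(40 - 114) = √(-74) = I*√74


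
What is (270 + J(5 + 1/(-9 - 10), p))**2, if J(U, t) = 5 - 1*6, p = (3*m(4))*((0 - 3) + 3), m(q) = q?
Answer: 72361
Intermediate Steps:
p = 0 (p = (3*4)*((0 - 3) + 3) = 12*(-3 + 3) = 12*0 = 0)
J(U, t) = -1 (J(U, t) = 5 - 6 = -1)
(270 + J(5 + 1/(-9 - 10), p))**2 = (270 - 1)**2 = 269**2 = 72361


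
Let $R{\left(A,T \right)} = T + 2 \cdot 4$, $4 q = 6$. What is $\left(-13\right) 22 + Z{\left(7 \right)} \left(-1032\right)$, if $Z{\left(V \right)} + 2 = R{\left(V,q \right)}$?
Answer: $-8026$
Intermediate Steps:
$q = \frac{3}{2}$ ($q = \frac{1}{4} \cdot 6 = \frac{3}{2} \approx 1.5$)
$R{\left(A,T \right)} = 8 + T$ ($R{\left(A,T \right)} = T + 8 = 8 + T$)
$Z{\left(V \right)} = \frac{15}{2}$ ($Z{\left(V \right)} = -2 + \left(8 + \frac{3}{2}\right) = -2 + \frac{19}{2} = \frac{15}{2}$)
$\left(-13\right) 22 + Z{\left(7 \right)} \left(-1032\right) = \left(-13\right) 22 + \frac{15}{2} \left(-1032\right) = -286 - 7740 = -8026$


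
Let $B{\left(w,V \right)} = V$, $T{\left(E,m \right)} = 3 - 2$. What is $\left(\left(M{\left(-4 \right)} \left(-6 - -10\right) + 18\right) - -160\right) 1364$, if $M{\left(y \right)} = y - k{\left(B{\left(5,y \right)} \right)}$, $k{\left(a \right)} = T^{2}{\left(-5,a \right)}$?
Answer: $215512$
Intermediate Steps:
$T{\left(E,m \right)} = 1$ ($T{\left(E,m \right)} = 3 - 2 = 1$)
$k{\left(a \right)} = 1$ ($k{\left(a \right)} = 1^{2} = 1$)
$M{\left(y \right)} = -1 + y$ ($M{\left(y \right)} = y - 1 = -1 + y$)
$\left(\left(M{\left(-4 \right)} \left(-6 - -10\right) + 18\right) - -160\right) 1364 = \left(\left(\left(-1 - 4\right) \left(-6 - -10\right) + 18\right) - -160\right) 1364 = \left(\left(- 5 \left(-6 + 10\right) + 18\right) + 160\right) 1364 = \left(\left(\left(-5\right) 4 + 18\right) + 160\right) 1364 = \left(\left(-20 + 18\right) + 160\right) 1364 = \left(-2 + 160\right) 1364 = 158 \cdot 1364 = 215512$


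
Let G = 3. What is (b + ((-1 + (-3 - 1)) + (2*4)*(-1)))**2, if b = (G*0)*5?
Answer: 169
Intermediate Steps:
b = 0 (b = (3*0)*5 = 0*5 = 0)
(b + ((-1 + (-3 - 1)) + (2*4)*(-1)))**2 = (0 + ((-1 + (-3 - 1)) + (2*4)*(-1)))**2 = (0 + ((-1 - 4) + 8*(-1)))**2 = (0 + (-5 - 8))**2 = (0 - 13)**2 = (-13)**2 = 169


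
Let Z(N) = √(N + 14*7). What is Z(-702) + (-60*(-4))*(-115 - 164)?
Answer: -66960 + 2*I*√151 ≈ -66960.0 + 24.576*I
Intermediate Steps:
Z(N) = √(98 + N) (Z(N) = √(N + 98) = √(98 + N))
Z(-702) + (-60*(-4))*(-115 - 164) = √(98 - 702) + (-60*(-4))*(-115 - 164) = √(-604) + 240*(-279) = 2*I*√151 - 66960 = -66960 + 2*I*√151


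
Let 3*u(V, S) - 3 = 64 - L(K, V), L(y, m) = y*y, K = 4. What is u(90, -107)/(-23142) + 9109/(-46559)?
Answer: -211591981/1077468378 ≈ -0.19638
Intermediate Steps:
L(y, m) = y²
u(V, S) = 17 (u(V, S) = 1 + (64 - 1*4²)/3 = 1 + (64 - 1*16)/3 = 1 + (64 - 16)/3 = 1 + (⅓)*48 = 1 + 16 = 17)
u(90, -107)/(-23142) + 9109/(-46559) = 17/(-23142) + 9109/(-46559) = 17*(-1/23142) + 9109*(-1/46559) = -17/23142 - 9109/46559 = -211591981/1077468378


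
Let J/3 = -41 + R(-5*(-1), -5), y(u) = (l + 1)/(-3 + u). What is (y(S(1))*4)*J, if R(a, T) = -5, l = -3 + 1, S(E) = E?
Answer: -276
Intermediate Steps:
l = -2
y(u) = -1/(-3 + u) (y(u) = (-2 + 1)/(-3 + u) = -1/(-3 + u))
J = -138 (J = 3*(-41 - 5) = 3*(-46) = -138)
(y(S(1))*4)*J = (-1/(-3 + 1)*4)*(-138) = (-1/(-2)*4)*(-138) = (-1*(-1/2)*4)*(-138) = ((1/2)*4)*(-138) = 2*(-138) = -276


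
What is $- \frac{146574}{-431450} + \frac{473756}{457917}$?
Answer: $\frac{135760376279}{98784144825} \approx 1.3743$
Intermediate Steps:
$- \frac{146574}{-431450} + \frac{473756}{457917} = \left(-146574\right) \left(- \frac{1}{431450}\right) + 473756 \cdot \frac{1}{457917} = \frac{73287}{215725} + \frac{473756}{457917} = \frac{135760376279}{98784144825}$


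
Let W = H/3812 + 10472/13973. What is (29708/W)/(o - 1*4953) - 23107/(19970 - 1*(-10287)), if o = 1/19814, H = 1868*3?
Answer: -304190733842451676339/87763077484309221193 ≈ -3.4660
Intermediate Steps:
H = 5604
o = 1/19814 ≈ 5.0469e-5
W = 29555989/13316269 (W = 5604/3812 + 10472/13973 = 5604*(1/3812) + 10472*(1/13973) = 1401/953 + 10472/13973 = 29555989/13316269 ≈ 2.2195)
(29708/W)/(o - 1*4953) - 23107/(19970 - 1*(-10287)) = (29708/(29555989/13316269))/(1/19814 - 1*4953) - 23107/(19970 - 1*(-10287)) = (29708*(13316269/29555989))/(1/19814 - 4953) - 23107/(19970 + 10287) = 395599719452/(29555989*(-98138741/19814)) - 23107/30257 = (395599719452/29555989)*(-19814/98138741) - 23107*1/30257 = -7838412841221928/2900587549469849 - 23107/30257 = -304190733842451676339/87763077484309221193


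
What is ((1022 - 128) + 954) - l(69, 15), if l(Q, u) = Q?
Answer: 1779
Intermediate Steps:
((1022 - 128) + 954) - l(69, 15) = ((1022 - 128) + 954) - 1*69 = (894 + 954) - 69 = 1848 - 69 = 1779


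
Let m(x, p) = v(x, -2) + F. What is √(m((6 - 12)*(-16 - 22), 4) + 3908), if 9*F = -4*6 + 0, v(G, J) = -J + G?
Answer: √37218/3 ≈ 64.307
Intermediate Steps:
v(G, J) = G - J
F = -8/3 (F = (-4*6 + 0)/9 = (-24 + 0)/9 = (⅑)*(-24) = -8/3 ≈ -2.6667)
m(x, p) = -⅔ + x (m(x, p) = (x - 1*(-2)) - 8/3 = (x + 2) - 8/3 = (2 + x) - 8/3 = -⅔ + x)
√(m((6 - 12)*(-16 - 22), 4) + 3908) = √((-⅔ + (6 - 12)*(-16 - 22)) + 3908) = √((-⅔ - 6*(-38)) + 3908) = √((-⅔ + 228) + 3908) = √(682/3 + 3908) = √(12406/3) = √37218/3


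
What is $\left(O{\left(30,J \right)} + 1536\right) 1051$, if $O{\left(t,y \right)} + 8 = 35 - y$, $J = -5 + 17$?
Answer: $1630101$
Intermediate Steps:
$J = 12$
$O{\left(t,y \right)} = 27 - y$ ($O{\left(t,y \right)} = -8 - \left(-35 + y\right) = 27 - y$)
$\left(O{\left(30,J \right)} + 1536\right) 1051 = \left(\left(27 - 12\right) + 1536\right) 1051 = \left(15 + 1536\right) 1051 = 1551 \cdot 1051 = 1630101$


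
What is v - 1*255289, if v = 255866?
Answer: 577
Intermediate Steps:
v - 1*255289 = 255866 - 1*255289 = 255866 - 255289 = 577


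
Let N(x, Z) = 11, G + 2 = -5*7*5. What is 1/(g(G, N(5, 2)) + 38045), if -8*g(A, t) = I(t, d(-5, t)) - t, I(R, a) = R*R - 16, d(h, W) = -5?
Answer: 4/152133 ≈ 2.6293e-5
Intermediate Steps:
G = -177 (G = -2 - 5*7*5 = -2 - 35*5 = -2 - 175 = -177)
I(R, a) = -16 + R² (I(R, a) = R² - 16 = -16 + R²)
g(A, t) = 2 - t²/8 + t/8 (g(A, t) = -((-16 + t²) - t)/8 = -(-16 + t² - t)/8 = 2 - t²/8 + t/8)
1/(g(G, N(5, 2)) + 38045) = 1/((2 - ⅛*11² + (⅛)*11) + 38045) = 1/((2 - ⅛*121 + 11/8) + 38045) = 1/((2 - 121/8 + 11/8) + 38045) = 1/(-47/4 + 38045) = 1/(152133/4) = 4/152133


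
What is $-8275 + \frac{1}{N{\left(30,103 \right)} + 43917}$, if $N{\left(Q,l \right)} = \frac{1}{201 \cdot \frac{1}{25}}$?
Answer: $- \frac{73046254849}{8827342} \approx -8275.0$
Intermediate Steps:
$N{\left(Q,l \right)} = \frac{25}{201}$ ($N{\left(Q,l \right)} = \frac{1}{201 \cdot \frac{1}{25}} = \frac{1}{\frac{201}{25}} = \frac{25}{201}$)
$-8275 + \frac{1}{N{\left(30,103 \right)} + 43917} = -8275 + \frac{1}{\frac{25}{201} + 43917} = -8275 + \frac{1}{\frac{8827342}{201}} = -8275 + \frac{201}{8827342} = - \frac{73046254849}{8827342}$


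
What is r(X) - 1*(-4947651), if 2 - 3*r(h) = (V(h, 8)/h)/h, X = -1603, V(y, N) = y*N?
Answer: 23793256873/4809 ≈ 4.9476e+6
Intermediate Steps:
V(y, N) = N*y
r(h) = ⅔ - 8/(3*h) (r(h) = ⅔ - (8*h)/h/(3*h) = ⅔ - 8/(3*h))
r(X) - 1*(-4947651) = (⅔)*(-4 - 1603)/(-1603) - 1*(-4947651) = (⅔)*(-1/1603)*(-1607) + 4947651 = 3214/4809 + 4947651 = 23793256873/4809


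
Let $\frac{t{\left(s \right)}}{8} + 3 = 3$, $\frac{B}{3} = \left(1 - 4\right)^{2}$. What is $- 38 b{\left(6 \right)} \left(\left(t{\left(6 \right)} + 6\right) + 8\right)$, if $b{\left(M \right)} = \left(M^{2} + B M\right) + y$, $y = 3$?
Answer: $-106932$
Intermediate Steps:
$B = 27$ ($B = 3 \left(1 - 4\right)^{2} = 3 \left(-3\right)^{2} = 3 \cdot 9 = 27$)
$t{\left(s \right)} = 0$ ($t{\left(s \right)} = -24 + 8 \cdot 3 = -24 + 24 = 0$)
$b{\left(M \right)} = 3 + M^{2} + 27 M$ ($b{\left(M \right)} = \left(M^{2} + 27 M\right) + 3 = 3 + M^{2} + 27 M$)
$- 38 b{\left(6 \right)} \left(\left(t{\left(6 \right)} + 6\right) + 8\right) = - 38 \left(3 + 6^{2} + 27 \cdot 6\right) \left(\left(0 + 6\right) + 8\right) = - 38 \left(3 + 36 + 162\right) \left(6 + 8\right) = \left(-38\right) 201 \cdot 14 = \left(-7638\right) 14 = -106932$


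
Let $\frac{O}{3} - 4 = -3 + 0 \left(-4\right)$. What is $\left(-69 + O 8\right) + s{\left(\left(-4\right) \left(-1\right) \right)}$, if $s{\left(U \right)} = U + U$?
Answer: $-37$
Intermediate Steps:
$O = 3$ ($O = 12 + 3 \left(-3 + 0 \left(-4\right)\right) = 12 + 3 \left(-3 + 0\right) = 12 + 3 \left(-3\right) = 12 - 9 = 3$)
$s{\left(U \right)} = 2 U$
$\left(-69 + O 8\right) + s{\left(\left(-4\right) \left(-1\right) \right)} = \left(-69 + 3 \cdot 8\right) + 2 \left(\left(-4\right) \left(-1\right)\right) = \left(-69 + 24\right) + 2 \cdot 4 = -45 + 8 = -37$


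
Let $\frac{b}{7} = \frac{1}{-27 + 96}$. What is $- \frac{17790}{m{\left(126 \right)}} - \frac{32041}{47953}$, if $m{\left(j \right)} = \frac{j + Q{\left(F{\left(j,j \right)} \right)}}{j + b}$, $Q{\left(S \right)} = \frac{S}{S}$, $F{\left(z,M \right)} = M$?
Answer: $- \frac{2474321176051}{140070713} \approx -17665.0$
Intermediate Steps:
$b = \frac{7}{69}$ ($b = \frac{7}{-27 + 96} = \frac{7}{69} \approx 0.10145$)
$Q{\left(S \right)} = 1$
$m{\left(j \right)} = \frac{1 + j}{\frac{7}{69} + j}$ ($m{\left(j \right)} = \frac{j + 1}{j + \frac{7}{69}} = \frac{1 + j}{\frac{7}{69} + j}$)
$- \frac{17790}{m{\left(126 \right)}} - \frac{32041}{47953} = - \frac{17790}{69 \frac{1}{7 + 69 \cdot 126} \left(1 + 126\right)} - \frac{32041}{47953} = - \frac{17790}{69 \frac{1}{7 + 8694} \cdot 127} - \frac{32041}{47953} = - \frac{17790}{69 \cdot \frac{1}{8701} \cdot 127} - \frac{32041}{47953} = - \frac{17790}{\frac{8763}{8701}} - \frac{32041}{47953} = \left(-17790\right) \frac{8701}{8763} - \frac{32041}{47953} = - \frac{51596930}{2921} - \frac{32041}{47953} = - \frac{2474321176051}{140070713}$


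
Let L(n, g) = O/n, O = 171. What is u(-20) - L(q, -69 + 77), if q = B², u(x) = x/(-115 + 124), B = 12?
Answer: -491/144 ≈ -3.4097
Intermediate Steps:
u(x) = x/9
q = 144 (q = 12² = 144)
L(n, g) = 171/n
u(-20) - L(q, -69 + 77) = (⅑)*(-20) - 171/144 = -20/9 - 171/144 = -20/9 - 1*19/16 = -20/9 - 19/16 = -491/144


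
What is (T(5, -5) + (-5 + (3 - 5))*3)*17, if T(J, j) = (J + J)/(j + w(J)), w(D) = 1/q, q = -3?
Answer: -3111/8 ≈ -388.88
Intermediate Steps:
w(D) = -⅓ (w(D) = 1/(-3) = -⅓)
T(J, j) = 2*J/(-⅓ + j) (T(J, j) = (J + J)/(j - ⅓) = (2*J)/(-⅓ + j) = 2*J/(-⅓ + j))
(T(5, -5) + (-5 + (3 - 5))*3)*17 = (6*5/(-1 + 3*(-5)) + (-5 + (3 - 5))*3)*17 = (6*5/(-1 - 15) + (-5 - 2)*3)*17 = (6*5/(-16) - 7*3)*17 = (6*5*(-1/16) - 21)*17 = (-15/8 - 21)*17 = -183/8*17 = -3111/8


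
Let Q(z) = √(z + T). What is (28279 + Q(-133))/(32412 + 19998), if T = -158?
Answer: 28279/52410 + I*√291/52410 ≈ 0.53957 + 0.00032549*I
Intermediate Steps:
Q(z) = √(-158 + z) (Q(z) = √(z - 158) = √(-158 + z))
(28279 + Q(-133))/(32412 + 19998) = (28279 + √(-158 - 133))/(32412 + 19998) = (28279 + √(-291))/52410 = (28279 + I*√291)*(1/52410) = 28279/52410 + I*√291/52410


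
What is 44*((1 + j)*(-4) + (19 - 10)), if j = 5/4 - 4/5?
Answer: 704/5 ≈ 140.80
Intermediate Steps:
j = 9/20 (j = 5*(1/4) - 4*1/5 = 5/4 - 4/5 = 9/20 ≈ 0.45000)
44*((1 + j)*(-4) + (19 - 10)) = 44*((1 + 9/20)*(-4) + (19 - 10)) = 44*((29/20)*(-4) + 9) = 44*(-29/5 + 9) = 44*(16/5) = 704/5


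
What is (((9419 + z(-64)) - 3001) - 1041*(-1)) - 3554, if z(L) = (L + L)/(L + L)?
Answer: 3906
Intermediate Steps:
z(L) = 1 (z(L) = (2*L)/((2*L)) = (2*L)*(1/(2*L)) = 1)
(((9419 + z(-64)) - 3001) - 1041*(-1)) - 3554 = (((9419 + 1) - 3001) - 1041*(-1)) - 3554 = ((9420 - 3001) + 1041) - 3554 = (6419 + 1041) - 3554 = 7460 - 3554 = 3906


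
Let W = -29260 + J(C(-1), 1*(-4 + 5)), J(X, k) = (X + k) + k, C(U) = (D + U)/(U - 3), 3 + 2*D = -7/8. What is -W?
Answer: 1872465/64 ≈ 29257.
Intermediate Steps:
D = -31/16 (D = -3/2 + (-7/8)/2 = -3/2 + (-7*⅛)/2 = -3/2 + (½)*(-7/8) = -3/2 - 7/16 = -31/16 ≈ -1.9375)
C(U) = (-31/16 + U)/(-3 + U) (C(U) = (-31/16 + U)/(U - 3) = (-31/16 + U)/(-3 + U))
J(X, k) = X + 2*k
W = -1872465/64 (W = -29260 + ((-31/16 - 1)/(-3 - 1) + 2*(1*(-4 + 5))) = -29260 + (-47/16/(-4) + 2*(1*1)) = -29260 + (-¼*(-47/16) + 2*1) = -29260 + (47/64 + 2) = -29260 + 175/64 = -1872465/64 ≈ -29257.)
-W = -1*(-1872465/64) = 1872465/64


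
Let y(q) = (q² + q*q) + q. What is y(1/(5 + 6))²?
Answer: 169/14641 ≈ 0.011543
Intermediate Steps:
y(q) = q + 2*q² (y(q) = (q² + q²) + q = 2*q² + q = q + 2*q²)
y(1/(5 + 6))² = ((1 + 2/(5 + 6))/(5 + 6))² = ((1 + 2/11)/11)² = ((1/11)*(13/11))² = (13/121)² = 169/14641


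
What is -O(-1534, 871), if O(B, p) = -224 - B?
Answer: -1310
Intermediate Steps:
-O(-1534, 871) = -(-224 - 1*(-1534)) = -(-224 + 1534) = -1*1310 = -1310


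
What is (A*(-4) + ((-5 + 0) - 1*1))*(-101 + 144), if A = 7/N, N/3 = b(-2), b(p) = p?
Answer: -172/3 ≈ -57.333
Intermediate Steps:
N = -6 (N = 3*(-2) = -6)
A = -7/6 (A = 7/(-6) = 7*(-⅙) = -7/6 ≈ -1.1667)
(A*(-4) + ((-5 + 0) - 1*1))*(-101 + 144) = (-7/6*(-4) + ((-5 + 0) - 1*1))*(-101 + 144) = (14/3 + (-5 - 1))*43 = (14/3 - 6)*43 = -4/3*43 = -172/3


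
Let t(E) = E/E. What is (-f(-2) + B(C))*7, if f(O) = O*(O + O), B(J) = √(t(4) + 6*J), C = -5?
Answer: -56 + 7*I*√29 ≈ -56.0 + 37.696*I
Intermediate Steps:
t(E) = 1
B(J) = √(1 + 6*J)
f(O) = 2*O² (f(O) = O*(2*O) = 2*O²)
(-f(-2) + B(C))*7 = (-2*(-2)² + √(1 + 6*(-5)))*7 = (-2*4 + √(1 - 30))*7 = (-1*8 + √(-29))*7 = (-8 + I*√29)*7 = -56 + 7*I*√29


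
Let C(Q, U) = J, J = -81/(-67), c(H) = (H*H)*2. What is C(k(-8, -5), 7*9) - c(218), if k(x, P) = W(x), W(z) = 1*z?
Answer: -6368135/67 ≈ -95047.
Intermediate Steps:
W(z) = z
c(H) = 2*H² (c(H) = H²*2 = 2*H²)
k(x, P) = x
J = 81/67 (J = -81*(-1/67) = 81/67 ≈ 1.2090)
C(Q, U) = 81/67
C(k(-8, -5), 7*9) - c(218) = 81/67 - 2*218² = 81/67 - 2*47524 = 81/67 - 1*95048 = 81/67 - 95048 = -6368135/67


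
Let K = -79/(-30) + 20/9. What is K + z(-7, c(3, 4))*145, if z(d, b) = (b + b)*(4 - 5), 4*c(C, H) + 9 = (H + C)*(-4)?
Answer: 120931/45 ≈ 2687.4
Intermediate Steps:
c(C, H) = -9/4 - C - H (c(C, H) = -9/4 + ((H + C)*(-4))/4 = -9/4 + ((C + H)*(-4))/4 = -9/4 + (-4*C - 4*H)/4 = -9/4 + (-C - H) = -9/4 - C - H)
z(d, b) = -2*b (z(d, b) = (2*b)*(-1) = -2*b)
K = 437/90 (K = -79*(-1/30) + 20*(⅑) = 79/30 + 20/9 = 437/90 ≈ 4.8556)
K + z(-7, c(3, 4))*145 = 437/90 - 2*(-9/4 - 1*3 - 1*4)*145 = 437/90 - 2*(-9/4 - 3 - 4)*145 = 437/90 - 2*(-37/4)*145 = 437/90 + (37/2)*145 = 437/90 + 5365/2 = 120931/45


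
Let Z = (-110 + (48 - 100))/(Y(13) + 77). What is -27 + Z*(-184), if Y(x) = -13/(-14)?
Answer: 387855/1091 ≈ 355.50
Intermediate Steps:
Y(x) = 13/14 (Y(x) = -13*(-1/14) = 13/14)
Z = -2268/1091 (Z = (-110 + (48 - 100))/(13/14 + 77) = (-110 - 52)/(1091/14) = -162*14/1091 = -2268/1091 ≈ -2.0788)
-27 + Z*(-184) = -27 - 2268/1091*(-184) = -27 + 417312/1091 = 387855/1091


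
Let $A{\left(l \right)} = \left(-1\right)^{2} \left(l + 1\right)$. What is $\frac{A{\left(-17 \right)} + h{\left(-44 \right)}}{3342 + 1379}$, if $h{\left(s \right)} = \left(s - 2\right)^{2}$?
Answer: $\frac{2100}{4721} \approx 0.44482$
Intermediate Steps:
$h{\left(s \right)} = \left(-2 + s\right)^{2}$
$A{\left(l \right)} = 1 + l$ ($A{\left(l \right)} = 1 \left(1 + l\right) = 1 + l$)
$\frac{A{\left(-17 \right)} + h{\left(-44 \right)}}{3342 + 1379} = \frac{\left(1 - 17\right) + \left(-2 - 44\right)^{2}}{3342 + 1379} = \frac{-16 + \left(-46\right)^{2}}{4721} = \left(-16 + 2116\right) \frac{1}{4721} = 2100 \cdot \frac{1}{4721} = \frac{2100}{4721}$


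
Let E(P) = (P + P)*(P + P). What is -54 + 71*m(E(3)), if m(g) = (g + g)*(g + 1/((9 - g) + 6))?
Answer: 1286142/7 ≈ 1.8373e+5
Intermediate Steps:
E(P) = 4*P**2 (E(P) = (2*P)*(2*P) = 4*P**2)
m(g) = 2*g*(g + 1/(15 - g)) (m(g) = (2*g)*(g + 1/(15 - g)) = 2*g*(g + 1/(15 - g)))
-54 + 71*m(E(3)) = -54 + 71*(2*(4*3**2)*(-1 + (4*3**2)**2 - 60*3**2)/(-15 + 4*3**2)) = -54 + 71*(2*(4*9)*(-1 + (4*9)**2 - 60*9)/(-15 + 4*9)) = -54 + 71*(2*36*(-1 + 36**2 - 15*36)/(-15 + 36)) = -54 + 71*(2*36*(-1 + 1296 - 540)/21) = -54 + 71*(2*36*(1/21)*755) = -54 + 71*(18120/7) = -54 + 1286520/7 = 1286142/7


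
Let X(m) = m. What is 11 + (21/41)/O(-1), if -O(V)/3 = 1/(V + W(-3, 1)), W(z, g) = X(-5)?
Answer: 493/41 ≈ 12.024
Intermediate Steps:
W(z, g) = -5
O(V) = -3/(-5 + V) (O(V) = -3/(V - 5) = -3/(-5 + V))
11 + (21/41)/O(-1) = 11 + (21/41)/((-3/(-5 - 1))) = 11 + (21*(1/41))/((-3/(-6))) = 11 + 21/(41*((-3*(-⅙)))) = 11 + 21/(41*(½)) = 11 + (21/41)*2 = 11 + 42/41 = 493/41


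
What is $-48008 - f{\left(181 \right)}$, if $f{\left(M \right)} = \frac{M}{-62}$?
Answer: $- \frac{2976315}{62} \approx -48005.0$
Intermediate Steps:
$f{\left(M \right)} = - \frac{M}{62}$ ($f{\left(M \right)} = M \left(- \frac{1}{62}\right) = - \frac{M}{62}$)
$-48008 - f{\left(181 \right)} = -48008 - \left(- \frac{1}{62}\right) 181 = -48008 - - \frac{181}{62} = -48008 + \frac{181}{62} = - \frac{2976315}{62}$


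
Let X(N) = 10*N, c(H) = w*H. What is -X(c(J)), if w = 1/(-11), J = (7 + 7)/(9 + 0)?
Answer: 140/99 ≈ 1.4141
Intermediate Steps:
J = 14/9 ≈ 1.5556
w = -1/11 ≈ -0.090909
c(H) = -H/11
-X(c(J)) = -10*(-1/11*14/9) = -10*(-14)/99 = -1*(-140/99) = 140/99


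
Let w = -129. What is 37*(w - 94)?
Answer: -8251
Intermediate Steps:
37*(w - 94) = 37*(-129 - 94) = 37*(-223) = -8251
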